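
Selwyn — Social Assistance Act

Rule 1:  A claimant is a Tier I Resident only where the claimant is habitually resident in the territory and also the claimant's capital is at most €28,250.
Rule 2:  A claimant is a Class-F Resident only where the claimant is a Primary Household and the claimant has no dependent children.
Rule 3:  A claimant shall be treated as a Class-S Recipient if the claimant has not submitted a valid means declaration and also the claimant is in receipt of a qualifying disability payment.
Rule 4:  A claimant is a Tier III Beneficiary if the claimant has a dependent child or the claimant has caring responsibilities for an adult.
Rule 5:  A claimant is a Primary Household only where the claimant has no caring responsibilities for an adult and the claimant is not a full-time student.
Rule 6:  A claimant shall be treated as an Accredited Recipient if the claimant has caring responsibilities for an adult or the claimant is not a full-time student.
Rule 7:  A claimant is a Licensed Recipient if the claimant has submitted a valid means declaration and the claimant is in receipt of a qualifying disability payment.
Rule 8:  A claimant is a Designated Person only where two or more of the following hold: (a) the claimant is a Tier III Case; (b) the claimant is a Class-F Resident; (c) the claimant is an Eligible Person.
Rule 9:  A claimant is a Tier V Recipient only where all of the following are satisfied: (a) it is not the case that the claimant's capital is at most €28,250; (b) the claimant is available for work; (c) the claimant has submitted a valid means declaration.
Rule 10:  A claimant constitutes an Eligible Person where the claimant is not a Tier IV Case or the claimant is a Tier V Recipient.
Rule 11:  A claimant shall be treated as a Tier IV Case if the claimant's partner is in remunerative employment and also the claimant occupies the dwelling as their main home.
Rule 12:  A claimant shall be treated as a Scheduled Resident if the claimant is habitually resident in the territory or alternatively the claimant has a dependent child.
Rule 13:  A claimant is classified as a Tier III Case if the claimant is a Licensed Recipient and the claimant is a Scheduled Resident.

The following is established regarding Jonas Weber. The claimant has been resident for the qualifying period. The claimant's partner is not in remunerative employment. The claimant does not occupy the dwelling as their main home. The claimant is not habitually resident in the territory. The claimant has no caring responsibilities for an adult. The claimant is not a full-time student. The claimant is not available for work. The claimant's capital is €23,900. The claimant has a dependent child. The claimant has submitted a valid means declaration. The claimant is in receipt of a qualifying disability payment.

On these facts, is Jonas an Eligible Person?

rule 11 — Tier IV Case: [the claimant's partner is in remunerative employment? no] AND [the claimant occupies the dwelling as their main home? no] → not satisfied.
rule 9 — Tier V Recipient: [claimant's capital: €23,900 ≤ €28,250? yes, so negated condition no] AND [the claimant is available for work? no] AND [the claimant has submitted a valid means declaration? yes] → not satisfied.
rule 10 — Eligible Person: [not a Tier IV Case (rule 11)? yes] OR [Tier V Recipient (rule 9)? no] → satisfied.

Yes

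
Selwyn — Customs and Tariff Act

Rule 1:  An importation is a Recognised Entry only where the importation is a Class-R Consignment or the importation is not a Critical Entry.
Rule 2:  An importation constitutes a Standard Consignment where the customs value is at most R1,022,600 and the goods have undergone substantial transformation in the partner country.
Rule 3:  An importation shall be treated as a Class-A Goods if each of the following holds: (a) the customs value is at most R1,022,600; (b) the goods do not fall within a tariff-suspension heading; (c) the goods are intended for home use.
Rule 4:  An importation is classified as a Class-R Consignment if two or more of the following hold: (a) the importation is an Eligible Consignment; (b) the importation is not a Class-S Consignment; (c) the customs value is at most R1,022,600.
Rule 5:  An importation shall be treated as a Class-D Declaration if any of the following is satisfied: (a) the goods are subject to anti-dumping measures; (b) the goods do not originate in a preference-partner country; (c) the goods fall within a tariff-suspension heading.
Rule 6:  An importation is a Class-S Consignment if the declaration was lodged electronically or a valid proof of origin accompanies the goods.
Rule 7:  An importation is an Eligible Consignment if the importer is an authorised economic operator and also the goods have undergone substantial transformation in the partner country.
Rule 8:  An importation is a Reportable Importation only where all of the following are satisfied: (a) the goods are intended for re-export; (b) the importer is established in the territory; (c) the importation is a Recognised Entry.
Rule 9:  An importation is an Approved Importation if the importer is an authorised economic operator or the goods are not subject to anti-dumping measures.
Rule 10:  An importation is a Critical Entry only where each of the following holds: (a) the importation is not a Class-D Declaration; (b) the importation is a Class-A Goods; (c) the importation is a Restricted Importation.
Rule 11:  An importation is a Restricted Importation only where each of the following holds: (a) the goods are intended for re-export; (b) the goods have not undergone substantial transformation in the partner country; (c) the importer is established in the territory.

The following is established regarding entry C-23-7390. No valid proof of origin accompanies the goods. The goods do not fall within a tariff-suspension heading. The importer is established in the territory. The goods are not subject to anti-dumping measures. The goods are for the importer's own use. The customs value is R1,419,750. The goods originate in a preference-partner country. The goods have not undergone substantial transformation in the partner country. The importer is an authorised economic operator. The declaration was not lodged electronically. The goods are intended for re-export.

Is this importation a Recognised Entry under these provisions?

Yes

rule 7 — Eligible Consignment: [the importer is an authorised economic operator? yes] AND [the goods have undergone substantial transformation in the partner country? no] → not satisfied.
rule 6 — Class-S Consignment: [the declaration was lodged electronically? no] OR [a valid proof of origin accompanies the goods? no] → not satisfied.
rule 4 — Class-R Consignment: Eligible Consignment (rule 7)? no; not a Class-S Consignment (rule 6)? yes; customs value: R1,419,750 ≤ R1,022,600? no — 1 of 3 hold (need ≥2) → not satisfied.
rule 5 — Class-D Declaration: [the goods are subject to anti-dumping measures? no] OR [the goods do not originate in a preference-partner country? no] OR [the goods fall within a tariff-suspension heading? no] → not satisfied.
rule 3 — Class-A Goods: [customs value: R1,419,750 ≤ R1,022,600? no] AND [the goods do not fall within a tariff-suspension heading? yes] AND [the goods are intended for home use? no] → not satisfied.
rule 11 — Restricted Importation: [the goods are intended for re-export? yes] AND [the goods have not undergone substantial transformation in the partner country? yes] AND [the importer is established in the territory? yes] → satisfied.
rule 10 — Critical Entry: [not a Class-D Declaration (rule 5)? yes] AND [Class-A Goods (rule 3)? no] AND [Restricted Importation (rule 11)? yes] → not satisfied.
rule 1 — Recognised Entry: [Class-R Consignment (rule 4)? no] OR [not a Critical Entry (rule 10)? yes] → satisfied.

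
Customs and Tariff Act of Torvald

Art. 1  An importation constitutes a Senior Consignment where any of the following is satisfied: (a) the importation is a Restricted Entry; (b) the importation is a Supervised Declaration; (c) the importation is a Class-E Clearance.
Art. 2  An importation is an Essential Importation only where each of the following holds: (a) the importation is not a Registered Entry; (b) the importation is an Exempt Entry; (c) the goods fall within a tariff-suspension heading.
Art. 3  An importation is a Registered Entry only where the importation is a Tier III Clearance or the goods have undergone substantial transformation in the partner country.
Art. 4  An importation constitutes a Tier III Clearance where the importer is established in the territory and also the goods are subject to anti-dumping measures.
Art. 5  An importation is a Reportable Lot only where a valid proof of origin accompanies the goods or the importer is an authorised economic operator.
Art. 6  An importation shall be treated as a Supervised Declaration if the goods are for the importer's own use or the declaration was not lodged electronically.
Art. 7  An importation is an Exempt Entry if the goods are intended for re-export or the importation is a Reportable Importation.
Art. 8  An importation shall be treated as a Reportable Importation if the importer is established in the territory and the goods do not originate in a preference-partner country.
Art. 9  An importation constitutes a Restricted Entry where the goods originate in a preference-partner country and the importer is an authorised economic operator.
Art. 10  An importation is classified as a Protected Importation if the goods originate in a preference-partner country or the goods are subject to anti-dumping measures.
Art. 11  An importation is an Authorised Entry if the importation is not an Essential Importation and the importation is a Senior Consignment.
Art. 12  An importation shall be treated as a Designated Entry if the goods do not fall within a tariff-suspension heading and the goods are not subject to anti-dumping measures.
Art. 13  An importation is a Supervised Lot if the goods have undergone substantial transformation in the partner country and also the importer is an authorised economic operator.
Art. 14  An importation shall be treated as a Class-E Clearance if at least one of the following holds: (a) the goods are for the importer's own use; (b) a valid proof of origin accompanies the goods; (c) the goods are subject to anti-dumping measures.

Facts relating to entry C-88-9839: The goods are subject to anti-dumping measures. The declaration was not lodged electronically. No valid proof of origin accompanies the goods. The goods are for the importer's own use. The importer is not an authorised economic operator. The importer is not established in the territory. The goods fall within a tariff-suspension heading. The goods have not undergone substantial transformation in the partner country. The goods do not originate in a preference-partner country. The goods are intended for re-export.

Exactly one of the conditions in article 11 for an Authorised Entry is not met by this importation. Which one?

Essential Importation

Under article 4: the importer is established in the territory? no; and the goods are subject to anti-dumping measures? yes. So the importation is not a Tier III Clearance.
Under article 3: Tier III Clearance (article 4)? no; or the goods have undergone substantial transformation in the partner country? no. So the importation is not a Registered Entry.
Under article 8: the importer is established in the territory? no; and the goods do not originate in a preference-partner country? yes. So the importation is not a Reportable Importation.
Under article 7: the goods are intended for re-export? yes; or Reportable Importation (article 8)? no. So the importation is an Exempt Entry.
Under article 2: not a Registered Entry (article 3)? yes; and Exempt Entry (article 7)? yes; and the goods fall within a tariff-suspension heading? yes. So the importation is an Essential Importation.
Under article 9: the goods originate in a preference-partner country? no; and the importer is an authorised economic operator? no. So the importation is not a Restricted Entry.
Under article 6: the goods are for the importer's own use? yes; or the declaration was not lodged electronically? yes. So the importation is a Supervised Declaration.
Under article 14: the goods are for the importer's own use? yes; or a valid proof of origin accompanies the goods? no; or the goods are subject to anti-dumping measures? yes. So the importation is a Class-E Clearance.
Under article 1: Restricted Entry (article 9)? no; or Supervised Declaration (article 6)? yes; or Class-E Clearance (article 14)? yes. So the importation is a Senior Consignment.
Under article 11: not an Essential Importation (article 2)? no; and Senior Consignment (article 1)? yes. So the importation is not an Authorised Entry.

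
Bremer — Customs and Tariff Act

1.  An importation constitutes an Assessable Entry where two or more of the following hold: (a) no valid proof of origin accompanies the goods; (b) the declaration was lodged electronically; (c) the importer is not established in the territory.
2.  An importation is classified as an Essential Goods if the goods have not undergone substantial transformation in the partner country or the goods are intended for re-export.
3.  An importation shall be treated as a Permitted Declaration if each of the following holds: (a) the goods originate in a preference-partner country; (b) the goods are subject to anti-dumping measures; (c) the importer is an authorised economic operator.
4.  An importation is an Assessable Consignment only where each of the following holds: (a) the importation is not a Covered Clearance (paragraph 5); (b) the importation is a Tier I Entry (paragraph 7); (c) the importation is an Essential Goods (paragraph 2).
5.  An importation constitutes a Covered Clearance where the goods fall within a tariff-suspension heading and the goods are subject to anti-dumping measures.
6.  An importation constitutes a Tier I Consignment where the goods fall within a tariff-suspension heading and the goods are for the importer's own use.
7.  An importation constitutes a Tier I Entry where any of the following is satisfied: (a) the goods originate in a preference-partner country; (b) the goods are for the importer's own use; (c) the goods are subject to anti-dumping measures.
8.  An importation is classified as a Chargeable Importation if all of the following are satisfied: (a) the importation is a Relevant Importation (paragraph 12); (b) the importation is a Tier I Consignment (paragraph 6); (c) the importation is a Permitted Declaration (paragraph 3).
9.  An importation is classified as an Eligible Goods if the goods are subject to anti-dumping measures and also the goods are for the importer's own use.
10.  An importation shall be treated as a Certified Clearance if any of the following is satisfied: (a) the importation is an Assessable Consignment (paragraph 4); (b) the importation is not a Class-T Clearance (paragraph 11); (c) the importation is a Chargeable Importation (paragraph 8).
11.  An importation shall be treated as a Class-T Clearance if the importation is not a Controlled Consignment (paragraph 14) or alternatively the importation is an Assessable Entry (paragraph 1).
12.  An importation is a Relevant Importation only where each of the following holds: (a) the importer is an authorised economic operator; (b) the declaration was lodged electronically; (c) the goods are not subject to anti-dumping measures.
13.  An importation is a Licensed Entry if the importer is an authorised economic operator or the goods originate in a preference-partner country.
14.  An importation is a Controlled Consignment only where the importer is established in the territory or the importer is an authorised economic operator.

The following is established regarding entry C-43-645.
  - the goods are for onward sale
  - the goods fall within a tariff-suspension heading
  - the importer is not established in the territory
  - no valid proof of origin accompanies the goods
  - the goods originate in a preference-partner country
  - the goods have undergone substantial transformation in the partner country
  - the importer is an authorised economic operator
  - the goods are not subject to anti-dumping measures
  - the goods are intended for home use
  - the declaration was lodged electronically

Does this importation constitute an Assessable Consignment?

Under paragraph 5: the goods fall within a tariff-suspension heading? yes; and the goods are subject to anti-dumping measures? no. So the importation is not a Covered Clearance.
Under paragraph 7: the goods originate in a preference-partner country? yes; or the goods are for the importer's own use? no; or the goods are subject to anti-dumping measures? no. So the importation is a Tier I Entry.
Under paragraph 2: the goods have not undergone substantial transformation in the partner country? no; or the goods are intended for re-export? no. So the importation is not an Essential Goods.
Under paragraph 4: not a Covered Clearance (paragraph 5)? yes; and Tier I Entry (paragraph 7)? yes; and Essential Goods (paragraph 2)? no. So the importation is not an Assessable Consignment.

No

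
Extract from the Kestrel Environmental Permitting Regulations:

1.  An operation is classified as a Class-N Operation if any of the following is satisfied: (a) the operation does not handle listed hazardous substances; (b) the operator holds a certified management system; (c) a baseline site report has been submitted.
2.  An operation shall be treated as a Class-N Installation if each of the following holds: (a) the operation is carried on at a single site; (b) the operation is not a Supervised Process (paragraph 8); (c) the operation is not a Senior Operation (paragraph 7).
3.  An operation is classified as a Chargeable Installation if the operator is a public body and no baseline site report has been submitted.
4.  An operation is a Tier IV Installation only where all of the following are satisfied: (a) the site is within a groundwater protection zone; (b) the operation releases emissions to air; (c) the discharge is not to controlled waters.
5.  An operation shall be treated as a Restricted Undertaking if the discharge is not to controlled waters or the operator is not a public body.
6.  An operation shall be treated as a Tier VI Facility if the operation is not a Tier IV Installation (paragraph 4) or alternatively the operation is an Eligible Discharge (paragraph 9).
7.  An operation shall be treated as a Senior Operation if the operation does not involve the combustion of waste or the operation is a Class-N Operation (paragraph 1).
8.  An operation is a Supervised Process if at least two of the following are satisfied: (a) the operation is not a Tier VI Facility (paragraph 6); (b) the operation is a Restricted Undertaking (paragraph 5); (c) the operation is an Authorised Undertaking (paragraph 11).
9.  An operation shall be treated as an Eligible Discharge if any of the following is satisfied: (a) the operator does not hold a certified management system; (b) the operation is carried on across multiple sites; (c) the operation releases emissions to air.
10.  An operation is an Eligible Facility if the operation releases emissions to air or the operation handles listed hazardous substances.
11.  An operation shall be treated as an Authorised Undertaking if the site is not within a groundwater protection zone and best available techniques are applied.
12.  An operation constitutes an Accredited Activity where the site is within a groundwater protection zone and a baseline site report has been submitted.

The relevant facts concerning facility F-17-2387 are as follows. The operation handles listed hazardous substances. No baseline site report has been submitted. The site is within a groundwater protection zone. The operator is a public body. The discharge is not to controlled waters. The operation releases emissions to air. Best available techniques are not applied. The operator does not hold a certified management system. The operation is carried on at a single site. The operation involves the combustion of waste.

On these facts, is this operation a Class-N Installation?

paragraph 4 — Tier IV Installation: [the site is within a groundwater protection zone? yes] AND [the operation releases emissions to air? yes] AND [the discharge is not to controlled waters? yes] → satisfied.
paragraph 9 — Eligible Discharge: [the operator does not hold a certified management system? yes] OR [the operation is carried on across multiple sites? no] OR [the operation releases emissions to air? yes] → satisfied.
paragraph 6 — Tier VI Facility: [not a Tier IV Installation (paragraph 4)? no] OR [Eligible Discharge (paragraph 9)? yes] → satisfied.
paragraph 5 — Restricted Undertaking: [the discharge is not to controlled waters? yes] OR [the operator is not a public body? no] → satisfied.
paragraph 11 — Authorised Undertaking: [the site is not within a groundwater protection zone? no] AND [best available techniques are applied? no] → not satisfied.
paragraph 8 — Supervised Process: not a Tier VI Facility (paragraph 6)? no; Restricted Undertaking (paragraph 5)? yes; Authorised Undertaking (paragraph 11)? no — 1 of 3 hold (need ≥2) → not satisfied.
paragraph 1 — Class-N Operation: [the operation does not handle listed hazardous substances? no] OR [the operator holds a certified management system? no] OR [a baseline site report has been submitted? no] → not satisfied.
paragraph 7 — Senior Operation: [the operation does not involve the combustion of waste? no] OR [Class-N Operation (paragraph 1)? no] → not satisfied.
paragraph 2 — Class-N Installation: [the operation is carried on at a single site? yes] AND [not a Supervised Process (paragraph 8)? yes] AND [not a Senior Operation (paragraph 7)? yes] → satisfied.

Yes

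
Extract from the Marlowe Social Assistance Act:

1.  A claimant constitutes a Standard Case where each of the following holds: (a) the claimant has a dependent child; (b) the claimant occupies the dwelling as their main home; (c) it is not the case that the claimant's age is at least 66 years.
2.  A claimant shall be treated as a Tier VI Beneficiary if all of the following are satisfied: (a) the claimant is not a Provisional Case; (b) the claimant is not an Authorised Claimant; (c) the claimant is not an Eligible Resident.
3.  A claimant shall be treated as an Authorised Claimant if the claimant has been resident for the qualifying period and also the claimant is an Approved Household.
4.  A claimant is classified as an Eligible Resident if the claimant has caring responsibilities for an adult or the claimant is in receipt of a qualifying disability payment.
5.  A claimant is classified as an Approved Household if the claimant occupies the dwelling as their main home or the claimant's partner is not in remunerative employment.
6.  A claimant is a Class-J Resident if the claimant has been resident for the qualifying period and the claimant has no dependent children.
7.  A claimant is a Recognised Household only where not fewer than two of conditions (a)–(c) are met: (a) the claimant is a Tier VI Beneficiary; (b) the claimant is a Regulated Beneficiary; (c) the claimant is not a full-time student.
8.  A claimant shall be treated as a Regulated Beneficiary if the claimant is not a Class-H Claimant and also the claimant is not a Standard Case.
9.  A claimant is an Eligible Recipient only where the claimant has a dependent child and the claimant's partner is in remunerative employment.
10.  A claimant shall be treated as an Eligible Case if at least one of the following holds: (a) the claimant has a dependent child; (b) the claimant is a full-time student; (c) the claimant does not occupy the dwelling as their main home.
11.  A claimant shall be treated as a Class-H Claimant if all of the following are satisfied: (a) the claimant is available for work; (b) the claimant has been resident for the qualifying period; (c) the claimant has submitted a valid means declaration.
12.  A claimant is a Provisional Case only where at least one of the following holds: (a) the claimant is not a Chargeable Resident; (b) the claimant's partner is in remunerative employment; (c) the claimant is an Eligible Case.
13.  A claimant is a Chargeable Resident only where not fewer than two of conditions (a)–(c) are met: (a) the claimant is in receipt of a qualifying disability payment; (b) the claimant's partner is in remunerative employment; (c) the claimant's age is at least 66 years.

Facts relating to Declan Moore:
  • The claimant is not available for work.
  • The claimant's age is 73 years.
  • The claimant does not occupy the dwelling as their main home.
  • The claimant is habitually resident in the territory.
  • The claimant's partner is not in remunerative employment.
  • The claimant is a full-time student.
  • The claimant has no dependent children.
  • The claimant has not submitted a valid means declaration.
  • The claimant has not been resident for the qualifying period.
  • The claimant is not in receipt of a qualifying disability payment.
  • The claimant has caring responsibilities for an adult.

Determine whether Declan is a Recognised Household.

No

paragraph 13 — Chargeable Resident: the claimant is in receipt of a qualifying disability payment? no; the claimant's partner is in remunerative employment? no; claimant's age: 73 years ≥ 66 years? yes — 1 of 3 hold (need ≥2) → not satisfied.
paragraph 10 — Eligible Case: [the claimant has a dependent child? no] OR [the claimant is a full-time student? yes] OR [the claimant does not occupy the dwelling as their main home? yes] → satisfied.
paragraph 12 — Provisional Case: [not a Chargeable Resident (paragraph 13)? yes] OR [the claimant's partner is in remunerative employment? no] OR [Eligible Case (paragraph 10)? yes] → satisfied.
paragraph 5 — Approved Household: [the claimant occupies the dwelling as their main home? no] OR [the claimant's partner is not in remunerative employment? yes] → satisfied.
paragraph 3 — Authorised Claimant: [the claimant has been resident for the qualifying period? no] AND [Approved Household (paragraph 5)? yes] → not satisfied.
paragraph 4 — Eligible Resident: [the claimant has caring responsibilities for an adult? yes] OR [the claimant is in receipt of a qualifying disability payment? no] → satisfied.
paragraph 2 — Tier VI Beneficiary: [not a Provisional Case (paragraph 12)? no] AND [not an Authorised Claimant (paragraph 3)? yes] AND [not an Eligible Resident (paragraph 4)? no] → not satisfied.
paragraph 11 — Class-H Claimant: [the claimant is available for work? no] AND [the claimant has been resident for the qualifying period? no] AND [the claimant has submitted a valid means declaration? no] → not satisfied.
paragraph 1 — Standard Case: [the claimant has a dependent child? no] AND [the claimant occupies the dwelling as their main home? no] AND [claimant's age: 73 years ≥ 66 years? yes, so negated condition no] → not satisfied.
paragraph 8 — Regulated Beneficiary: [not a Class-H Claimant (paragraph 11)? yes] AND [not a Standard Case (paragraph 1)? yes] → satisfied.
paragraph 7 — Recognised Household: Tier VI Beneficiary (paragraph 2)? no; Regulated Beneficiary (paragraph 8)? yes; the claimant is not a full-time student? no — 1 of 3 hold (need ≥2) → not satisfied.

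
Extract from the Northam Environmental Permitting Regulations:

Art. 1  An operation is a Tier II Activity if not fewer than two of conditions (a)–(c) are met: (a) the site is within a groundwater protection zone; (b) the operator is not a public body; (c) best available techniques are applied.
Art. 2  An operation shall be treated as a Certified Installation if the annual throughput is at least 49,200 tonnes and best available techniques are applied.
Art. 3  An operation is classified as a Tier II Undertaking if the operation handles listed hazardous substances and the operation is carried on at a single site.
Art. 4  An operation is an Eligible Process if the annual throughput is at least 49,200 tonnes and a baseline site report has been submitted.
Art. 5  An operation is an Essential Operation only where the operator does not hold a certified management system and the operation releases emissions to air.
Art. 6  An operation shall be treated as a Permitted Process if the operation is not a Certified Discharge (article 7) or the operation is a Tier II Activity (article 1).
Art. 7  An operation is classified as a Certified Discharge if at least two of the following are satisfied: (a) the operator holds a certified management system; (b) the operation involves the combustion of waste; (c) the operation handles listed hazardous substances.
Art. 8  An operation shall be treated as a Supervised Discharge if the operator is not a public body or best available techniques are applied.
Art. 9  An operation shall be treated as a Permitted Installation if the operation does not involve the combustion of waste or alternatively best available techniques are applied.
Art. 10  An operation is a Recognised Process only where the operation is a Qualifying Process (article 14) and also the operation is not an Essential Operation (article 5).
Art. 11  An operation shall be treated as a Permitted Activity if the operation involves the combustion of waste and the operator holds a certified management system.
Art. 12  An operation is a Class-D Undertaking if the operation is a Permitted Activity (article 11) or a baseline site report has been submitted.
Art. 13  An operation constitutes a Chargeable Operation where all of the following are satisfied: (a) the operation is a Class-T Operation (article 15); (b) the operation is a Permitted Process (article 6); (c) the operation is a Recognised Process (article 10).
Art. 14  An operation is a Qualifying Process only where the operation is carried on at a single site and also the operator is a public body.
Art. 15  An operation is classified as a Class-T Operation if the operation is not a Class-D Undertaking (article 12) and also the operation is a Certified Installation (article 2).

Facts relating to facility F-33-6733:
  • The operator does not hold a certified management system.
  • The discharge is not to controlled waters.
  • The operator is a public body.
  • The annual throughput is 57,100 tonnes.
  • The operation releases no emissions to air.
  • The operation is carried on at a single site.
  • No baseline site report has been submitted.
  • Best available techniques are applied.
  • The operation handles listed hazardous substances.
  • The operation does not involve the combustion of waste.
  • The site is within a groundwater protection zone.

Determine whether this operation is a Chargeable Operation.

article 11 — Permitted Activity: [the operation involves the combustion of waste? no] AND [the operator holds a certified management system? no] → not satisfied.
article 12 — Class-D Undertaking: [Permitted Activity (article 11)? no] OR [a baseline site report has been submitted? no] → not satisfied.
article 2 — Certified Installation: [annual throughput: 57,100 tonnes ≥ 49,200 tonnes? yes] AND [best available techniques are applied? yes] → satisfied.
article 15 — Class-T Operation: [not a Class-D Undertaking (article 12)? yes] AND [Certified Installation (article 2)? yes] → satisfied.
article 7 — Certified Discharge: the operator holds a certified management system? no; the operation involves the combustion of waste? no; the operation handles listed hazardous substances? yes — 1 of 3 hold (need ≥2) → not satisfied.
article 1 — Tier II Activity: the site is within a groundwater protection zone? yes; the operator is not a public body? no; best available techniques are applied? yes — 2 of 3 hold (need ≥2) → satisfied.
article 6 — Permitted Process: [not a Certified Discharge (article 7)? yes] OR [Tier II Activity (article 1)? yes] → satisfied.
article 14 — Qualifying Process: [the operation is carried on at a single site? yes] AND [the operator is a public body? yes] → satisfied.
article 5 — Essential Operation: [the operator does not hold a certified management system? yes] AND [the operation releases emissions to air? no] → not satisfied.
article 10 — Recognised Process: [Qualifying Process (article 14)? yes] AND [not an Essential Operation (article 5)? yes] → satisfied.
article 13 — Chargeable Operation: [Class-T Operation (article 15)? yes] AND [Permitted Process (article 6)? yes] AND [Recognised Process (article 10)? yes] → satisfied.

Yes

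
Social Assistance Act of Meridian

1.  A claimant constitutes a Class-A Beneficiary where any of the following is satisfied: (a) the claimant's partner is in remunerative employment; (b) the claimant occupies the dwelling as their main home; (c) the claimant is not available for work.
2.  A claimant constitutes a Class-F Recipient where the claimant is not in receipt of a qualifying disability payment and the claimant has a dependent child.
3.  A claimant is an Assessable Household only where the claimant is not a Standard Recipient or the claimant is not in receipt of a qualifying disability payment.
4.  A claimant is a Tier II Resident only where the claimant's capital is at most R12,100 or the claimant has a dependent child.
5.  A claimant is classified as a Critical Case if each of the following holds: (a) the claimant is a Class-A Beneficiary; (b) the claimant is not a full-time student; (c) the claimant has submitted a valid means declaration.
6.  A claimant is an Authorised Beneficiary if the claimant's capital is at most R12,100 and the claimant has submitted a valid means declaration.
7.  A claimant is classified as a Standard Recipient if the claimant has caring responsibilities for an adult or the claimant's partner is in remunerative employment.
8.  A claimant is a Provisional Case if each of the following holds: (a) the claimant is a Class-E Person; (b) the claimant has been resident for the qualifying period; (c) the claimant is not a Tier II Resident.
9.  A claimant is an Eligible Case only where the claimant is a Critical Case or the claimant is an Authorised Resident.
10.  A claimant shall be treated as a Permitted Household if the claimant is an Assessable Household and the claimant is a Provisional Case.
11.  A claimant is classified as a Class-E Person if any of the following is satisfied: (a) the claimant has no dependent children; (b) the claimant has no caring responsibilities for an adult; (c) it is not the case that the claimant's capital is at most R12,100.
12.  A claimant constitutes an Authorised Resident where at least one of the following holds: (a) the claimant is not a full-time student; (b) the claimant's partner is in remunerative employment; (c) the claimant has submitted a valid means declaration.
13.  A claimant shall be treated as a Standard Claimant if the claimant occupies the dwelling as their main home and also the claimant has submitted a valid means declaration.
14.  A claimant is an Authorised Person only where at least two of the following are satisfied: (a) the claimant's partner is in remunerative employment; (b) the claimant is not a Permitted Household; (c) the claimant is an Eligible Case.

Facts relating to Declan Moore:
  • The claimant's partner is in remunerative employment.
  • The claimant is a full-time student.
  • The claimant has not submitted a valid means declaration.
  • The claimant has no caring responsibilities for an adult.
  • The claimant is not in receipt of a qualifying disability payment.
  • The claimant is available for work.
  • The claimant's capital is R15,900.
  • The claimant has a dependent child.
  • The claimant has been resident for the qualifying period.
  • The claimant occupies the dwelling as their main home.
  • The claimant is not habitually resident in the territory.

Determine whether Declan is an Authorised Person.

Yes

paragraph 7 — Standard Recipient: [the claimant has caring responsibilities for an adult? no] OR [the claimant's partner is in remunerative employment? yes] → satisfied.
paragraph 3 — Assessable Household: [not a Standard Recipient (paragraph 7)? no] OR [the claimant is not in receipt of a qualifying disability payment? yes] → satisfied.
paragraph 11 — Class-E Person: [the claimant has no dependent children? no] OR [the claimant has no caring responsibilities for an adult? yes] OR [claimant's capital: R15,900 ≤ R12,100? no, so negated condition yes] → satisfied.
paragraph 4 — Tier II Resident: [claimant's capital: R15,900 ≤ R12,100? no] OR [the claimant has a dependent child? yes] → satisfied.
paragraph 8 — Provisional Case: [Class-E Person (paragraph 11)? yes] AND [the claimant has been resident for the qualifying period? yes] AND [not a Tier II Resident (paragraph 4)? no] → not satisfied.
paragraph 10 — Permitted Household: [Assessable Household (paragraph 3)? yes] AND [Provisional Case (paragraph 8)? no] → not satisfied.
paragraph 1 — Class-A Beneficiary: [the claimant's partner is in remunerative employment? yes] OR [the claimant occupies the dwelling as their main home? yes] OR [the claimant is not available for work? no] → satisfied.
paragraph 5 — Critical Case: [Class-A Beneficiary (paragraph 1)? yes] AND [the claimant is not a full-time student? no] AND [the claimant has submitted a valid means declaration? no] → not satisfied.
paragraph 12 — Authorised Resident: [the claimant is not a full-time student? no] OR [the claimant's partner is in remunerative employment? yes] OR [the claimant has submitted a valid means declaration? no] → satisfied.
paragraph 9 — Eligible Case: [Critical Case (paragraph 5)? no] OR [Authorised Resident (paragraph 12)? yes] → satisfied.
paragraph 14 — Authorised Person: the claimant's partner is in remunerative employment? yes; not a Permitted Household (paragraph 10)? yes; Eligible Case (paragraph 9)? yes — 3 of 3 hold (need ≥2) → satisfied.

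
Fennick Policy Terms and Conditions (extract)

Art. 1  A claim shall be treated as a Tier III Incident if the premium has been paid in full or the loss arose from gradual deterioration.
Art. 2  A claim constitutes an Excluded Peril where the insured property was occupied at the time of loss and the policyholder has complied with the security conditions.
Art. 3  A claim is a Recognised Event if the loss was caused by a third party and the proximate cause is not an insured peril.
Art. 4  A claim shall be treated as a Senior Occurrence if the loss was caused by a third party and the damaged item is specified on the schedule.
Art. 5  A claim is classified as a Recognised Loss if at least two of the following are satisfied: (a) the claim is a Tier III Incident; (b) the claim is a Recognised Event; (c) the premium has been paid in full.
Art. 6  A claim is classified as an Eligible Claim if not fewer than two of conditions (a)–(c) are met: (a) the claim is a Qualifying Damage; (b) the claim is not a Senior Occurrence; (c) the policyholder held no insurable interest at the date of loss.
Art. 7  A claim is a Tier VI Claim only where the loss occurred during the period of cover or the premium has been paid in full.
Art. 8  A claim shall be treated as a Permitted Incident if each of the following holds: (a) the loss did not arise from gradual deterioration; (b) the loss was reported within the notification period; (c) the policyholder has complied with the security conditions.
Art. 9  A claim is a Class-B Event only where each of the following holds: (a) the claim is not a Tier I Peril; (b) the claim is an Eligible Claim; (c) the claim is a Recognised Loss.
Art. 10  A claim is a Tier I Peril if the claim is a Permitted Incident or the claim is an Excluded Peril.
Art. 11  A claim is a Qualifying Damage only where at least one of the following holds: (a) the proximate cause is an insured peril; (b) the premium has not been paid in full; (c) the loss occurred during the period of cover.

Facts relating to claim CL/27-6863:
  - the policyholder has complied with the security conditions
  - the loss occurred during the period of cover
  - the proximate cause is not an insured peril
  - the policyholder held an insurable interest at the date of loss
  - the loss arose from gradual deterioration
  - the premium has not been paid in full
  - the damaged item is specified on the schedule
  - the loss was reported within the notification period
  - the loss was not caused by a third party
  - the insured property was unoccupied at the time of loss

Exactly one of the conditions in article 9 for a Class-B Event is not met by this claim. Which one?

Recognised Loss

article 8 — Permitted Incident: [the loss did not arise from gradual deterioration? no] AND [the loss was reported within the notification period? yes] AND [the policyholder has complied with the security conditions? yes] → not satisfied.
article 2 — Excluded Peril: [the insured property was occupied at the time of loss? no] AND [the policyholder has complied with the security conditions? yes] → not satisfied.
article 10 — Tier I Peril: [Permitted Incident (article 8)? no] OR [Excluded Peril (article 2)? no] → not satisfied.
article 11 — Qualifying Damage: [the proximate cause is an insured peril? no] OR [the premium has not been paid in full? yes] OR [the loss occurred during the period of cover? yes] → satisfied.
article 4 — Senior Occurrence: [the loss was caused by a third party? no] AND [the damaged item is specified on the schedule? yes] → not satisfied.
article 6 — Eligible Claim: Qualifying Damage (article 11)? yes; not a Senior Occurrence (article 4)? yes; the policyholder held no insurable interest at the date of loss? no — 2 of 3 hold (need ≥2) → satisfied.
article 1 — Tier III Incident: [the premium has been paid in full? no] OR [the loss arose from gradual deterioration? yes] → satisfied.
article 3 — Recognised Event: [the loss was caused by a third party? no] AND [the proximate cause is not an insured peril? yes] → not satisfied.
article 5 — Recognised Loss: Tier III Incident (article 1)? yes; Recognised Event (article 3)? no; the premium has been paid in full? no — 1 of 3 hold (need ≥2) → not satisfied.
article 9 — Class-B Event: [not a Tier I Peril (article 10)? yes] AND [Eligible Claim (article 6)? yes] AND [Recognised Loss (article 5)? no] → not satisfied.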